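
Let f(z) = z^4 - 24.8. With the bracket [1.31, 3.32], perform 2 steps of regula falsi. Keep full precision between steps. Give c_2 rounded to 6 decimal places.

1.923525

False-position update: c = (a·f(b) − b·f(a))/(f(b) − f(a)); replace the endpoint whose sign matches f(c).
f(1.310000) = -21.855001, f(3.320000) = 96.693302
step 1: c = 1.680554, f(c) = -16.823545 < 0 → new bracket [1.680554, 3.320000]
step 2: c = 1.923525, f(c) = -11.110383 < 0 → new bracket [1.923525, 3.320000]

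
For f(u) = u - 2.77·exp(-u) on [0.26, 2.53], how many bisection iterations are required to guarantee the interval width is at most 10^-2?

Initial width b − a = 2.53 − 0.26 = 2.270000.
After n steps the width is (b−a)/2^n; need (b−a)/2^n ≤ 10^-2.
So n ≥ log₂(2.270000/10^-2) = log₂(227.0000) ≈ 7.8265.
Hence n = 8.

8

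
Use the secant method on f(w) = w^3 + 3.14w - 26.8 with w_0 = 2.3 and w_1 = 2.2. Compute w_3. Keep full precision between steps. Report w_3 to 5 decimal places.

2.63516

f(w_0) = -7.411000, f(w_1) = -9.244000
w_2 = 2.200000 - (-9.244000)·(2.200000 - 2.300000)/(-9.244000 - (-7.411000)) = 2.704310; f(w_2) = 1.468940
w_3 = 2.704310 - (1.468940)·(2.704310 - 2.200000)/(1.468940 - (-9.244000)) = 2.635160; f(w_3) = -0.226873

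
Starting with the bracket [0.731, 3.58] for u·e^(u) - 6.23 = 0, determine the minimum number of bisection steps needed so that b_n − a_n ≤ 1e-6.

22

Initial width b − a = 3.58 − 0.731 = 2.849000.
After n steps the width is (b−a)/2^n; need (b−a)/2^n ≤ 1e-6.
So n ≥ log₂(2.849000/1e-6) = log₂(2849000.0000) ≈ 21.4420.
Hence n = 22.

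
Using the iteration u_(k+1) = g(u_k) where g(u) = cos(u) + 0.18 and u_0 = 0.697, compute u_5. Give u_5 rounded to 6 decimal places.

0.876599

u_1 = g(0.697000) = 0.946771
u_2 = g(0.946771) = 0.764306
u_3 = g(0.764306) = 0.901863
u_4 = g(0.901863) = 0.800150
u_5 = g(0.800150) = 0.876599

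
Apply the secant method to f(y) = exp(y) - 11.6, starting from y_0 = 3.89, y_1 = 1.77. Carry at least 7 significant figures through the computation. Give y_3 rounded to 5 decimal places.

2.61464

Secant update: y_(k+1) = y_k − f(y_k)·(y_k − y_(k-1))/(f(y_k) − f(y_(k-1))).
f(y_0) = 37.310887, f(y_1) = -5.729147
y_2 = 1.770000 - (-5.729147)·(1.770000 - 3.890000)/(-5.729147 - (37.310887)) = 2.052198; f(y_2) = -3.815010
y_3 = 2.052198 - (-3.815010)·(2.052198 - 1.770000)/(-3.815010 - (-5.729147)) = 2.614637; f(y_3) = 2.062259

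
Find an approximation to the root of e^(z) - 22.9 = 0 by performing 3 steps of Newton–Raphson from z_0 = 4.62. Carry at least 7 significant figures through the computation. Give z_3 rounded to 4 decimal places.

f'(z) = e^(z)
z_0 = 4.620000: f = 78.594032, f' = 101.494032 → z_1 = 4.620000 - (78.594032)/(101.494032) = 3.845629
z_1 = 3.845629: f = 23.888106, f' = 46.788106 → z_2 = 3.845629 - (23.888106)/(46.788106) = 3.335070
z_2 = 3.335070: f = 5.180339, f' = 28.080339 → z_3 = 3.335070 - (5.180339)/(28.080339) = 3.150587

3.1506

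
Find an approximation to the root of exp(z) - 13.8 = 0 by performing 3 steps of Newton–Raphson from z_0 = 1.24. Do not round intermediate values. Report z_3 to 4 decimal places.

2.8789

f'(z) = exp(z)
z_0 = 1.240000: f = -10.344387, f' = 3.455613 → z_1 = 1.240000 - (-10.344387)/(3.455613) = 4.233502
z_1 = 4.233502: f = 55.158316, f' = 68.958316 → z_2 = 4.233502 - (55.158316)/(68.958316) = 3.433623
z_2 = 3.433623: f = 17.188715, f' = 30.988715 → z_3 = 3.433623 - (17.188715)/(30.988715) = 2.878947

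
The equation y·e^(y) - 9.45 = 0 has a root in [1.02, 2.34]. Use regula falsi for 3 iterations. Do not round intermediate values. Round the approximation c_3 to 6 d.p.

1.669523

f(1.020000) = -6.621341, f(2.340000) = 14.842094
step 1: c = 1.427212, f(c) = -3.502713 < 0 → new bracket [1.427212, 2.340000]
step 2: c = 1.601498, f(c) = -1.505842 < 0 → new bracket [1.601498, 2.340000]
step 3: c = 1.669523, f(c) = -0.585449 < 0 → new bracket [1.669523, 2.340000]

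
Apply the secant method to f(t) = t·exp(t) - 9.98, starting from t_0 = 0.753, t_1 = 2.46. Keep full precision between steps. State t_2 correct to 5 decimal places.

1.27907

f(t_0) = -8.381110, f(t_1) = 18.813836
t_2 = 2.460000 - (18.813836)·(2.460000 - 0.753000)/(18.813836 - (-8.381110)) = 1.279074; f(t_2) = -5.383890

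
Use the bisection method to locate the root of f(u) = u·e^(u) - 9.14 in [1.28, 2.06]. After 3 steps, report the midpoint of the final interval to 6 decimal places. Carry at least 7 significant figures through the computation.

1.718750

f(1.280000) = -4.536301, f(2.060000) = 7.022698 (opposite signs)
step 1: m = 1.670000, f(m) = -0.268680 < 0 → root in [1.670000, 2.060000]
step 2: m = 1.865000, f(m) = 2.900320 > 0 → root in [1.670000, 1.865000]
step 3: m = 1.767500, f(m) = 1.210824 > 0 → root in [1.670000, 1.767500]
Midpoint of [1.670000, 1.767500] = 1.718750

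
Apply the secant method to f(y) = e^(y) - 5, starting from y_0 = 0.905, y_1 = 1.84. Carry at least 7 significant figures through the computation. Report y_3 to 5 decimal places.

f(y_0) = -2.528068, f(y_1) = 1.296538
y_2 = 1.840000 - (1.296538)·(1.840000 - 0.905000)/(1.296538 - (-2.528068)) = 1.523036; f(y_2) = -0.413873
y_3 = 1.523036 - (-0.413873)·(1.523036 - 1.840000)/(-0.413873 - (1.296538)) = 1.599733; f(y_3) = -0.048292

1.59973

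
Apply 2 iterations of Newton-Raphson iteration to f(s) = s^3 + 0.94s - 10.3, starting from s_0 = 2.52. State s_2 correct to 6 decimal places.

2.035074

f'(s) = 3s^2 + 0.94
s_0 = 2.520000: f = 8.071808, f' = 19.991200 → s_1 = 2.520000 - (8.071808)/(19.991200) = 2.116232
s_1 = 2.116232: f = 1.166671, f' = 14.375313 → s_2 = 2.116232 - (1.166671)/(14.375313) = 2.035074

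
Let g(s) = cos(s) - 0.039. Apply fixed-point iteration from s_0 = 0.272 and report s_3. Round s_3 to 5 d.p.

0.80642

s_1 = g(0.272000) = 0.924236
s_2 = g(0.924236) = 0.563445
s_3 = g(0.563445) = 0.806420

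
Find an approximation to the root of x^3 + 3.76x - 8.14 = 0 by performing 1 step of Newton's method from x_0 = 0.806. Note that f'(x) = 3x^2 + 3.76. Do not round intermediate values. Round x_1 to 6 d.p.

1.609277

Newton update: x ← x − f(x)/f'(x).
x_0 = 0.806000: f = -4.585833, f' = 5.708908 → x_1 = 0.806000 - (-4.585833)/(5.708908) = 1.609277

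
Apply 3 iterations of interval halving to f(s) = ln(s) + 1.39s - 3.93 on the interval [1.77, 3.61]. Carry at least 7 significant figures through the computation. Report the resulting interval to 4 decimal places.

[2.2300, 2.4600]

f(1.770000) = -0.898720, f(3.610000) = 2.371608 (opposite signs)
step 1: m = 2.690000, f(m) = 0.798641 > 0 → root in [1.770000, 2.690000]
step 2: m = 2.230000, f(m) = -0.028298 < 0 → root in [2.230000, 2.690000]
step 3: m = 2.460000, f(m) = 0.389561 > 0 → root in [2.230000, 2.460000]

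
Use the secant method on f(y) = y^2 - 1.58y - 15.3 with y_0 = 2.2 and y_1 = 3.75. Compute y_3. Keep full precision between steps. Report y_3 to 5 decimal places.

4.69754

f(y_0) = -13.936000, f(y_1) = -7.162500
y_2 = 3.750000 - (-7.162500)·(3.750000 - 2.200000)/(-7.162500 - (-13.936000)) = 5.389016; f(y_2) = 5.226848
y_3 = 5.389016 - (5.226848)·(5.389016 - 3.750000)/(5.226848 - (-7.162500)) = 4.697544; f(y_3) = -0.655200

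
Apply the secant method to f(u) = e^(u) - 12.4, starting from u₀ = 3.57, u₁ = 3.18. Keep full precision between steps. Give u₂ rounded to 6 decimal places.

2.783985

f(u_0) = 23.116593, f(u_1) = 11.646754
u_2 = 3.180000 - (11.646754)·(3.180000 - 3.570000)/(11.646754 - (23.116593)) = 2.783985; f(u_2) = 3.783376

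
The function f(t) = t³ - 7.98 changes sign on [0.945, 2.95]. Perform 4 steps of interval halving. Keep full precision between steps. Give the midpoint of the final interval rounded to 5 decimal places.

2.01016

f(0.945000) = -7.136091, f(2.950000) = 17.692375 (opposite signs)
step 1: m = 1.947500, f(m) = -0.593607 < 0 → root in [1.947500, 2.950000]
step 2: m = 2.448750, f(m) = 6.703627 > 0 → root in [1.947500, 2.448750]
step 3: m = 2.198125, f(m) = 2.640798 > 0 → root in [1.947500, 2.198125]
step 4: m = 2.072812, f(m) = 0.925946 > 0 → root in [1.947500, 2.072812]
Midpoint of [1.947500, 2.072812] = 2.010156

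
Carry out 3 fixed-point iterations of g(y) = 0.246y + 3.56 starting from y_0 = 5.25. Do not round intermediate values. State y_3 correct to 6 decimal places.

y_1 = g(5.250000) = 4.851500
y_2 = g(4.851500) = 4.753469
y_3 = g(4.753469) = 4.729353

4.729353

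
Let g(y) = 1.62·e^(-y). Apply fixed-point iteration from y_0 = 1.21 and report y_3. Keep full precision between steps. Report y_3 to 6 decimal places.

y_1 = g(1.210000) = 0.483080
y_2 = g(0.483080) = 0.999347
y_3 = g(0.999347) = 0.596354

0.596354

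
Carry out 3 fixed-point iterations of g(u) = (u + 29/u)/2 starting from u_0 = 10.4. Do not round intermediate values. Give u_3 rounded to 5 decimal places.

5.38628

u_1 = g(10.400000) = 6.594231
u_2 = g(6.594231) = 5.496007
u_3 = g(5.496007) = 5.386283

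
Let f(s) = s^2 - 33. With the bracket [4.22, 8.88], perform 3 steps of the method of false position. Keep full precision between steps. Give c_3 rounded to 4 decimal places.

False-position update: c = (a·f(b) − b·f(a))/(f(b) − f(a)); replace the endpoint whose sign matches f(c).
f(4.220000) = -15.191600, f(8.880000) = 45.854400
step 1: c = 5.379664, f(c) = -4.059214 < 0 → new bracket [5.379664, 8.880000]
step 2: c = 5.664328, f(c) = -0.915386 < 0 → new bracket [5.664328, 8.880000]
step 3: c = 5.727266, f(c) = -0.198426 < 0 → new bracket [5.727266, 8.880000]

5.7273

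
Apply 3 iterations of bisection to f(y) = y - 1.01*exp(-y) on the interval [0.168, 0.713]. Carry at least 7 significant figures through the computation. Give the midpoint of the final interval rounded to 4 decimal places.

0.5427

f(0.168000) = -0.685807, f(0.713000) = 0.217927 (opposite signs)
step 1: m = 0.440500, f(m) = -0.209652 < 0 → root in [0.440500, 0.713000]
step 2: m = 0.576750, f(m) = 0.009412 > 0 → root in [0.440500, 0.576750]
step 3: m = 0.508625, f(m) = -0.098710 < 0 → root in [0.508625, 0.576750]
Midpoint of [0.508625, 0.576750] = 0.542687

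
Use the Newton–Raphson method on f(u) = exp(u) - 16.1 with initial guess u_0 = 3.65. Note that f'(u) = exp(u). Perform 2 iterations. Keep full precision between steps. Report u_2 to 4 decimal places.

2.8170

u_0 = 3.650000: f = 22.374666, f' = 38.474666 → u_1 = 3.650000 - (22.374666)/(38.474666) = 3.068457
u_1 = 3.068457: f = 5.408693, f' = 21.508693 → u_2 = 3.068457 - (5.408693)/(21.508693) = 2.816992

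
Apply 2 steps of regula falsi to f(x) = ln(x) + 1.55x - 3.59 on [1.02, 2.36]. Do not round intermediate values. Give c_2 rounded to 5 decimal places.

False-position update: c = (a·f(b) − b·f(a))/(f(b) − f(a)); replace the endpoint whose sign matches f(c).
f(1.020000) = -1.989197, f(2.360000) = 0.926662
step 1: c = 1.934147, f(c) = 0.067595 > 0 → new bracket [1.020000, 1.934147]
step 2: c = 1.904105, f(c) = 0.005374 > 0 → new bracket [1.020000, 1.904105]

1.90410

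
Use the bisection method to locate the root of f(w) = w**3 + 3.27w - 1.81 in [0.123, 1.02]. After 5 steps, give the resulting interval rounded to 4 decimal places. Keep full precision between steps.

f(0.123000) = -1.405929, f(1.020000) = 2.586608 (opposite signs)
step 1: m = 0.571500, f(m) = 0.245464 > 0 → root in [0.123000, 0.571500]
step 2: m = 0.347250, f(m) = -0.632620 < 0 → root in [0.347250, 0.571500]
step 3: m = 0.459375, f(m) = -0.210904 < 0 → root in [0.459375, 0.571500]
step 4: m = 0.515437, f(m) = 0.012420 > 0 → root in [0.459375, 0.515437]
step 5: m = 0.487406, f(m) = -0.100391 < 0 → root in [0.487406, 0.515437]

[0.4874, 0.5154]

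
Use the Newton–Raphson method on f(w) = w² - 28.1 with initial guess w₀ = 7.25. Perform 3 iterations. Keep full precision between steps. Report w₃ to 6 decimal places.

5.300947

f'(w) = 2w
w_0 = 7.250000: f = 24.462500, f' = 14.500000 → w_1 = 7.250000 - (24.462500)/(14.500000) = 5.562931
w_1 = 5.562931: f = 2.846202, f' = 11.125862 → w_2 = 5.562931 - (2.846202)/(11.125862) = 5.307113
w_2 = 5.307113: f = 0.065443, f' = 10.614225 → w_3 = 5.307113 - (0.065443)/(10.614225) = 5.300947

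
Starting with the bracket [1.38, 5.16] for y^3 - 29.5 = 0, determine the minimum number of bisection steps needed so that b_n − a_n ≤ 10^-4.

Initial width b − a = 5.16 − 1.38 = 3.780000.
After n steps the width is (b−a)/2^n; need (b−a)/2^n ≤ 10^-4.
So n ≥ log₂(3.780000/10^-4) = log₂(37800.0000) ≈ 15.2061.
Hence n = 16.

16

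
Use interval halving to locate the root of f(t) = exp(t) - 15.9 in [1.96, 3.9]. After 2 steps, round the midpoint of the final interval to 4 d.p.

2.6875

f(1.960000) = -8.800673, f(3.900000) = 33.502449 (opposite signs)
step 1: m = 2.930000, f(m) = 2.827630 > 0 → root in [1.960000, 2.930000]
step 2: m = 2.445000, f(m) = -4.369450 < 0 → root in [2.445000, 2.930000]
Midpoint of [2.445000, 2.930000] = 2.687500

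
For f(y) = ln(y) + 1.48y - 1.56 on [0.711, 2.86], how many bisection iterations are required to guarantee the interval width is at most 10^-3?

12

Initial width b − a = 2.86 − 0.711 = 2.149000.
After n steps the width is (b−a)/2^n; need (b−a)/2^n ≤ 10^-3.
So n ≥ log₂(2.149000/10^-3) = log₂(2149.0000) ≈ 11.0694.
Hence n = 12.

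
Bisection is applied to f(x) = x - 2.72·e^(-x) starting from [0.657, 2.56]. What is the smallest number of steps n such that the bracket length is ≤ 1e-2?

8

Initial width b − a = 2.56 − 0.657 = 1.903000.
After n steps the width is (b−a)/2^n; need (b−a)/2^n ≤ 1e-2.
So n ≥ log₂(1.903000/1e-2) = log₂(190.3000) ≈ 7.5721.
Hence n = 8.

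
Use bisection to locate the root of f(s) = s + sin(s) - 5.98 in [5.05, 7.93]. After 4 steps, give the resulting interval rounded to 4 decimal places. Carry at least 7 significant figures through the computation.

f(5.050000) = -1.873549, f(7.930000) = 2.947112 (opposite signs)
step 1: m = 6.490000, f(m) = 0.715344 > 0 → root in [5.050000, 6.490000]
step 2: m = 5.770000, f(m) = -0.700955 < 0 → root in [5.770000, 6.490000]
step 3: m = 6.130000, f(m) = -0.002587 < 0 → root in [6.130000, 6.490000]
step 4: m = 6.310000, f(m) = 0.356811 > 0 → root in [6.130000, 6.310000]

[6.1300, 6.3100]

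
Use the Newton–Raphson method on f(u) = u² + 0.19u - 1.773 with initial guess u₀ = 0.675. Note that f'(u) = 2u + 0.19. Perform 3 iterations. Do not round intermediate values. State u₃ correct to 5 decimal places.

u_0 = 0.675000: f = -1.189125, f' = 1.540000 → u_1 = 0.675000 - (-1.189125)/(1.540000) = 1.447159
u_1 = 1.447159: f = 0.596230, f' = 3.084318 → u_2 = 1.447159 - (0.596230)/(3.084318) = 1.253849
u_2 = 1.253849: f = 0.037369, f' = 2.697698 → u_3 = 1.253849 - (0.037369)/(2.697698) = 1.239997

1.24000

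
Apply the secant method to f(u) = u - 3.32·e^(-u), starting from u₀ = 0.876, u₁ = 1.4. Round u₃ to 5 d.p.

1.10110

f(u_0) = -0.506599, f(u_1) = 0.581298
u_2 = 1.400000 - (0.581298)·(1.400000 - 0.876000)/(0.581298 - (-0.506599)) = 1.120010; f(u_2) = 0.036772
u_3 = 1.120010 - (0.036772)·(1.120010 - 1.400000)/(0.036772 - (0.581298)) = 1.101102; f(u_3) = -0.002812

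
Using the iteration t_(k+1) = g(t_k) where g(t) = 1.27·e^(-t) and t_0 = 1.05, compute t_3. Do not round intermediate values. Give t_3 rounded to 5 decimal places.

t_1 = g(1.050000) = 0.444421
t_2 = g(0.444421) = 0.814318
t_3 = g(0.814318) = 0.562535

0.56254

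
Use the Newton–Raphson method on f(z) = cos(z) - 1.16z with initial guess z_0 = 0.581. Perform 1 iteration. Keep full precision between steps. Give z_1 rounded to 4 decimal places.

f'(z) = -sin(z) - 1.16
z_0 = 0.581000: f = 0.161954, f' = -1.708860 → z_1 = 0.581000 - (0.161954)/(-1.708860) = 0.675773

0.6758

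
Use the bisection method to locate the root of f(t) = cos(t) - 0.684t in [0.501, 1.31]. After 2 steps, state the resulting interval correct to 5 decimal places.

f(0.501000) = 0.534419, f(1.310000) = -0.638190 (opposite signs)
step 1: m = 0.905500, f(m) = -0.002070 < 0 → root in [0.501000, 0.905500]
step 2: m = 0.703250, f(m) = 0.281721 > 0 → root in [0.703250, 0.905500]

[0.70325, 0.90550]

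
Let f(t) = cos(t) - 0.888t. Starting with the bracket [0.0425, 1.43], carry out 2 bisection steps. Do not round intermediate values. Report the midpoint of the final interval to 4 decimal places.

0.9097

f(0.042500) = 0.961357, f(1.430000) = -1.129508 (opposite signs)
step 1: m = 0.736250, f(m) = 0.087202 > 0 → root in [0.736250, 1.430000]
step 2: m = 1.083125, f(m) = -0.493245 < 0 → root in [0.736250, 1.083125]
Midpoint of [0.736250, 1.083125] = 0.909687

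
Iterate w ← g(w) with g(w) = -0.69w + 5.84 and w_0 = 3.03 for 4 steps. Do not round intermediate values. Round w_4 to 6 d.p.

w_1 = g(3.030000) = 3.749300
w_2 = g(3.749300) = 3.252983
w_3 = g(3.252983) = 3.595442
w_4 = g(3.595442) = 3.359145

3.359145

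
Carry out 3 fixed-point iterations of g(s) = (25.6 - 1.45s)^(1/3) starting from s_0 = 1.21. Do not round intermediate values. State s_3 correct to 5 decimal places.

2.78378

s_1 = g(1.210000) = 2.878296
s_2 = g(2.878296) = 2.777475
s_3 = g(2.777475) = 2.783778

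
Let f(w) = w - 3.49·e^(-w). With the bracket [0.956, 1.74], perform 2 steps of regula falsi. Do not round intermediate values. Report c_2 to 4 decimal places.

1.1300

f(0.956000) = -0.385652, f(1.740000) = 1.127434
step 1: c = 1.155824, f(c) = 0.057179 > 0 → new bracket [0.956000, 1.155824]
step 2: c = 1.130022, f(c) = 0.002662 > 0 → new bracket [0.956000, 1.130022]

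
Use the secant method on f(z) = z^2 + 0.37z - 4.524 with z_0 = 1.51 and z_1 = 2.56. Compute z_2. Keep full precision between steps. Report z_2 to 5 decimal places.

Secant update: z_(k+1) = z_k − f(z_k)·(z_k − z_(k-1))/(f(z_k) − f(z_(k-1))).
f(z_0) = -1.685200, f(z_1) = 2.976800
z_2 = 2.560000 - (2.976800)·(2.560000 - 1.510000)/(2.976800 - (-1.685200)) = 1.889550; f(z_2) = -0.254469

1.88955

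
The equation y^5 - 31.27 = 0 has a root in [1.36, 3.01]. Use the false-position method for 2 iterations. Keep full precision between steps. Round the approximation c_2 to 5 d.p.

f(1.360000) = -26.617413, f(3.010000) = 215.807090
step 1: c = 1.541165, f(c) = -22.575491 < 0 → new bracket [1.541165, 3.010000]
step 2: c = 1.680267, f(c) = -17.876566 < 0 → new bracket [1.680267, 3.010000]

1.68027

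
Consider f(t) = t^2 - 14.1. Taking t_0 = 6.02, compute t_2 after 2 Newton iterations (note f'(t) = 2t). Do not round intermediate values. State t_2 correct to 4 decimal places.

t_0 = 6.020000: f = 22.140400, f' = 12.040000 → t_1 = 6.020000 - (22.140400)/(12.040000) = 4.181096
t_1 = 4.181096: f = 3.381567, f' = 8.362193 → t_2 = 4.181096 - (3.381567)/(8.362193) = 3.776709

3.7767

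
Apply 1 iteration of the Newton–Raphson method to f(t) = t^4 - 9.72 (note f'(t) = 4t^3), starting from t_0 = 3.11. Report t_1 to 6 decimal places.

2.413284

Newton update: t ← t − f(t)/f'(t).
t_0 = 3.110000: f = 83.829518, f' = 120.320924 → t_1 = 3.110000 - (83.829518)/(120.320924) = 2.413284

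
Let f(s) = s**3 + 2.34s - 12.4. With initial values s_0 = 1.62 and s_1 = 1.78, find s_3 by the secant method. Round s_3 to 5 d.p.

1.97721

f(s_0) = -4.357672, f(s_1) = -2.595048
s_2 = 1.780000 - (-2.595048)·(1.780000 - 1.620000)/(-2.595048 - (-4.357672)) = 2.015562; f(s_2) = 0.504620
s_3 = 2.015562 - (0.504620)·(2.015562 - 1.780000)/(0.504620 - (-2.595048)) = 1.977213; f(s_3) = -0.043659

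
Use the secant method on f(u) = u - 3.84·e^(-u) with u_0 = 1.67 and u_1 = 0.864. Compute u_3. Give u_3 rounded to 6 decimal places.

f(u_0) = 0.947131, f(u_1) = -0.754456
u_2 = 0.864000 - (-0.754456)·(0.864000 - 1.670000)/(-0.754456 - (0.947131)) = 1.221367; f(u_2) = 0.089232
u_3 = 1.221367 - (0.089232)·(1.221367 - 0.864000)/(0.089232 - (-0.754456)) = 1.183570; f(u_3) = 0.007825

1.183570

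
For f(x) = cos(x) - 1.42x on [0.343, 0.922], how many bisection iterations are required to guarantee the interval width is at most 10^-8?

Initial width b − a = 0.922 − 0.343 = 0.579000.
After n steps the width is (b−a)/2^n; need (b−a)/2^n ≤ 10^-8.
So n ≥ log₂(0.579000/10^-8) = log₂(57900000.0000) ≈ 25.7871.
Hence n = 26.

26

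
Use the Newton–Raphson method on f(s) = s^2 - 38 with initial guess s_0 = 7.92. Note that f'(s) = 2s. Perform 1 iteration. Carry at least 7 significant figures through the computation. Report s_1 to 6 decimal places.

6.358990

Newton update: s ← s − f(s)/f'(s).
s_0 = 7.920000: f = 24.726400, f' = 15.840000 → s_1 = 7.920000 - (24.726400)/(15.840000) = 6.358990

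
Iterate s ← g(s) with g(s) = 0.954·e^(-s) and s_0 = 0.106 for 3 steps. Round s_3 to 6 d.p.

s_1 = g(0.106000) = 0.858051
s_2 = g(0.858051) = 0.404484
s_3 = g(0.404484) = 0.636624

0.636624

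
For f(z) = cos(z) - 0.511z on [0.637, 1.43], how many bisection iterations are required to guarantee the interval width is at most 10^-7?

23

Initial width b − a = 1.43 − 0.637 = 0.793000.
After n steps the width is (b−a)/2^n; need (b−a)/2^n ≤ 10^-7.
So n ≥ log₂(0.793000/10^-7) = log₂(7930000.0000) ≈ 22.9189.
Hence n = 23.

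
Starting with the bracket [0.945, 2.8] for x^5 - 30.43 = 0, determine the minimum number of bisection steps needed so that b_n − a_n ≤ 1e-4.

15

Initial width b − a = 2.8 − 0.945 = 1.855000.
After n steps the width is (b−a)/2^n; need (b−a)/2^n ≤ 1e-4.
So n ≥ log₂(1.855000/1e-4) = log₂(18550.0000) ≈ 14.1791.
Hence n = 15.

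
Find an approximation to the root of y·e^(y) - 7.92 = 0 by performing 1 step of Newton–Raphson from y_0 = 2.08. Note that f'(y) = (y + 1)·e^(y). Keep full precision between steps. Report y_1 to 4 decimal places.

y_0 = 2.080000: f = 8.729295, f' = 24.653764 → y_1 = 2.080000 - (8.729295)/(24.653764) = 1.725924

1.7259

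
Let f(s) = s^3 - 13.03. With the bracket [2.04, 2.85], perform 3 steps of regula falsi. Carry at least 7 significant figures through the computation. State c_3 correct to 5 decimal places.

f(2.040000) = -4.540336, f(2.850000) = 10.119125
step 1: c = 2.290874, f(c) = -1.007262 < 0 → new bracket [2.290874, 2.850000]
step 2: c = 2.341491, f(c) = -0.192591 < 0 → new bracket [2.341491, 2.850000]
step 3: c = 2.350988, f(c) = -0.035746 < 0 → new bracket [2.350988, 2.850000]

2.35099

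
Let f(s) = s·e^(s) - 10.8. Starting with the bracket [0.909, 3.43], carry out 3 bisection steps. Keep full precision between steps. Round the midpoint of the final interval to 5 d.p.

f(0.909000) = -8.544008, f(3.430000) = 95.106885 (opposite signs)
step 1: m = 2.169500, f(m) = 8.191599 > 0 → root in [0.909000, 2.169500]
step 2: m = 1.539250, f(m) = -3.625412 < 0 → root in [1.539250, 2.169500]
step 3: m = 1.854375, f(m) = 1.045200 > 0 → root in [1.539250, 1.854375]
Midpoint of [1.539250, 1.854375] = 1.696813

1.69681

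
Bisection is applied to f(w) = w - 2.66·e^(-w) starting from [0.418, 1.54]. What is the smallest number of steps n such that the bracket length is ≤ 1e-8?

27

Initial width b − a = 1.54 − 0.418 = 1.122000.
After n steps the width is (b−a)/2^n; need (b−a)/2^n ≤ 1e-8.
So n ≥ log₂(1.122000/1e-8) = log₂(112200000.0000) ≈ 26.7415.
Hence n = 27.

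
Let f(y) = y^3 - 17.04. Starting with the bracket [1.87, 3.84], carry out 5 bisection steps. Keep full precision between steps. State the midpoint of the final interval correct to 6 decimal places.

2.577969

f(1.870000) = -10.500797, f(3.840000) = 39.583104 (opposite signs)
step 1: m = 2.855000, f(m) = 6.231176 > 0 → root in [1.870000, 2.855000]
step 2: m = 2.362500, f(m) = -3.853928 < 0 → root in [2.362500, 2.855000]
step 3: m = 2.608750, f(m) = 0.714048 > 0 → root in [2.362500, 2.608750]
step 4: m = 2.485625, f(m) = -1.682984 < 0 → root in [2.485625, 2.608750]
step 5: m = 2.547187, f(m) = -0.513429 < 0 → root in [2.547187, 2.608750]
Midpoint of [2.547187, 2.608750] = 2.577969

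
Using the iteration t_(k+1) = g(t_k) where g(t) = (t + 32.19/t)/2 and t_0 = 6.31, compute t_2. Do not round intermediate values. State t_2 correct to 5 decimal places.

5.67371

t_1 = g(6.310000) = 5.705713
t_2 = g(5.705713) = 5.673713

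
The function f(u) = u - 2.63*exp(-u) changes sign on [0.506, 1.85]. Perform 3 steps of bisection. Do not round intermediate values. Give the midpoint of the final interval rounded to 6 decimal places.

0.926000

f(0.506000) = -1.079633, f(1.850000) = 1.436466 (opposite signs)
step 1: m = 1.178000, f(m) = 0.368239 > 0 → root in [0.506000, 1.178000]
step 2: m = 0.842000, f(m) = -0.291130 < 0 → root in [0.842000, 1.178000]
step 3: m = 1.010000, f(m) = 0.052104 > 0 → root in [0.842000, 1.010000]
Midpoint of [0.842000, 1.010000] = 0.926000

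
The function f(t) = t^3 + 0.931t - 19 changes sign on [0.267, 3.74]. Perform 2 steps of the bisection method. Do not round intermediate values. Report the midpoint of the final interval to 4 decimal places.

2.4376

f(0.267000) = -18.732389, f(3.740000) = 36.795564 (opposite signs)
step 1: m = 2.003500, f(m) = -9.092668 < 0 → root in [2.003500, 3.740000]
step 2: m = 2.871750, f(m) = 7.356772 > 0 → root in [2.003500, 2.871750]
Midpoint of [2.003500, 2.871750] = 2.437625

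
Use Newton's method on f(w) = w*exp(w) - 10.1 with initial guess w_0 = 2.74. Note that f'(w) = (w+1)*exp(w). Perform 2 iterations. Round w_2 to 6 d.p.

1.854251

w_0 = 2.740000: f = 32.334339, f' = 57.921324 → w_1 = 2.740000 - (32.334339)/(57.921324) = 2.181754
w_1 = 2.181754: f = 9.234351, f' = 28.196188 → w_2 = 2.181754 - (9.234351)/(28.196188) = 1.854251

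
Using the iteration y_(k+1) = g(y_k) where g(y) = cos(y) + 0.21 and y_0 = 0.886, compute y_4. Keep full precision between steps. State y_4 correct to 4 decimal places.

y_1 = g(0.886000) = 0.842515
y_2 = g(0.842515) = 0.875588
y_3 = g(0.875588) = 0.850546
y_4 = g(0.850546) = 0.869573

0.8696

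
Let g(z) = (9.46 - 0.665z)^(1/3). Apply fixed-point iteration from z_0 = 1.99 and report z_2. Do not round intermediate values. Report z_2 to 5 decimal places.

z_1 = g(1.990000) = 2.011323
z_2 = g(2.011323) = 2.010154

2.01015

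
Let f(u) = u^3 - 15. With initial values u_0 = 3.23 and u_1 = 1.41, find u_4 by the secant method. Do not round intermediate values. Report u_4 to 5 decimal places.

Secant update: u_(k+1) = u_k − f(u_k)·(u_k − u_(k-1))/(f(u_k) − f(u_(k-1))).
f(u_0) = 18.698267, f(u_1) = -12.196779
u_2 = 1.410000 - (-12.196779)·(1.410000 - 3.230000)/(-12.196779 - (18.698267)) = 2.128502; f(u_2) = -5.356784
u_3 = 2.128502 - (-5.356784)·(2.128502 - 1.410000)/(-5.356784 - (-12.196779)) = 2.691200; f(u_3) = 4.491179
u_4 = 2.691200 - (4.491179)·(2.691200 - 2.128502)/(4.491179 - (-5.356784)) = 2.434581; f(u_4) = -0.569794

2.43458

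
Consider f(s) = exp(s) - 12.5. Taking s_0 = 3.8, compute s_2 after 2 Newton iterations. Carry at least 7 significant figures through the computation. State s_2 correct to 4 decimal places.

f'(s) = exp(s)
s_0 = 3.800000: f = 32.201184, f' = 44.701184 → s_1 = 3.800000 - (32.201184)/(44.701184) = 3.079635
s_1 = 3.079635: f = 9.250454, f' = 21.750454 → s_2 = 3.079635 - (9.250454)/(21.750454) = 2.654335

2.6543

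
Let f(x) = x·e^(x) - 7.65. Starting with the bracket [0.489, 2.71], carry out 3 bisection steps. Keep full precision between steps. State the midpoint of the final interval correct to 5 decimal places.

1.46069

f(0.489000) = -6.852595, f(2.710000) = 33.079337 (opposite signs)
step 1: m = 1.599500, f(m) = 0.268415 > 0 → root in [0.489000, 1.599500]
step 2: m = 1.044250, f(m) = -4.683007 < 0 → root in [1.044250, 1.599500]
step 3: m = 1.321875, f(m) = -2.692378 < 0 → root in [1.321875, 1.599500]
Midpoint of [1.321875, 1.599500] = 1.460687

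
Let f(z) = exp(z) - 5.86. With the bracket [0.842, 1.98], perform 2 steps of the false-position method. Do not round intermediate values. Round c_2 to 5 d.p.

False-position update: c = (a·f(b) − b·f(a))/(f(b) − f(a)); replace the endpoint whose sign matches f(c).
f(0.842000) = -3.538996, f(1.980000) = 1.382743
step 1: c = 1.660283, f(c) = -0.599198 < 0 → new bracket [1.660283, 1.980000]
step 2: c = 1.756943, f(c) = -0.065304 < 0 → new bracket [1.756943, 1.980000]

1.75694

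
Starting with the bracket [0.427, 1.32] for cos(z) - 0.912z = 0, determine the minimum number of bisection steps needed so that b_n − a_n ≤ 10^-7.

Initial width b − a = 1.32 − 0.427 = 0.893000.
After n steps the width is (b−a)/2^n; need (b−a)/2^n ≤ 10^-7.
So n ≥ log₂(0.893000/10^-7) = log₂(8930000.0000) ≈ 23.0902.
Hence n = 24.

24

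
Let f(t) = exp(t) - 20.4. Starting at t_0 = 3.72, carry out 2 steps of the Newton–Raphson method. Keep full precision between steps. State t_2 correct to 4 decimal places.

3.0341

Newton update: t ← t − f(t)/f'(t).
f'(t) = exp(t)
t_0 = 3.720000: f = 20.864394, f' = 41.264394 → t_1 = 3.720000 - (20.864394)/(41.264394) = 3.214373
t_1 = 3.214373: f = 4.487681, f' = 24.887681 → t_2 = 3.214373 - (4.487681)/(24.887681) = 3.034056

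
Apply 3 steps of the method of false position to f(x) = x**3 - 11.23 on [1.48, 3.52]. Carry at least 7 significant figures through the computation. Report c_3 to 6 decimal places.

2.175005

False-position update: c = (a·f(b) − b·f(a))/(f(b) − f(a)); replace the endpoint whose sign matches f(c).
f(1.480000) = -7.988208, f(3.520000) = 32.384208
step 1: c = 1.883641, f(c) = -4.546652 < 0 → new bracket [1.883641, 3.520000]
step 2: c = 2.085097, f(c) = -2.164772 < 0 → new bracket [2.085097, 3.520000]
step 3: c = 2.175005, f(c) = -0.940818 < 0 → new bracket [2.175005, 3.520000]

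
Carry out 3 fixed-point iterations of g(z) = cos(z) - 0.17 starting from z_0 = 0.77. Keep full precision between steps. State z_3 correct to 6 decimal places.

0.605295

z_1 = g(0.770000) = 0.547911
z_2 = g(0.547911) = 0.683615
z_3 = g(0.683615) = 0.605295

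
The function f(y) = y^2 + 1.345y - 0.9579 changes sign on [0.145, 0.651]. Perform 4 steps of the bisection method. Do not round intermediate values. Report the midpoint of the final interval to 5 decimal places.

f(0.145000) = -0.741850, f(0.651000) = 0.341496 (opposite signs)
step 1: m = 0.398000, f(m) = -0.264186 < 0 → root in [0.398000, 0.651000]
step 2: m = 0.524500, f(m) = 0.022653 > 0 → root in [0.398000, 0.524500]
step 3: m = 0.461250, f(m) = -0.124767 < 0 → root in [0.461250, 0.524500]
step 4: m = 0.492875, f(m) = -0.052057 < 0 → root in [0.492875, 0.524500]
Midpoint of [0.492875, 0.524500] = 0.508687

0.50869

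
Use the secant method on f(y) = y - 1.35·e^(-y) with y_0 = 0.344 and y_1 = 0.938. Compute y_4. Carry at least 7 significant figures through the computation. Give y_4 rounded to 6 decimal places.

f(y_0) = -0.613054, f(y_1) = 0.409597
y_2 = 0.938000 - (0.409597)·(0.938000 - 0.344000)/(0.409597 - (-0.613054)) = 0.700088; f(y_2) = 0.029758
y_3 = 0.700088 - (0.029758)·(0.700088 - 0.938000)/(0.029758 - (0.409597)) = 0.681450; f(y_3) = -0.001492
y_4 = 0.681450 - (-0.001492)·(0.681450 - 0.700088)/(-0.001492 - (0.029758)) = 0.682340; f(y_4) = 0.000005

0.682340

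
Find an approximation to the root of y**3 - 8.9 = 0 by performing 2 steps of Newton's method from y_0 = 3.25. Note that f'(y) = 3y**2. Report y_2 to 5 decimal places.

2.12692

Newton update: y ← y − f(y)/f'(y).
y_0 = 3.250000: f = 25.428125, f' = 31.687500 → y_1 = 3.250000 - (25.428125)/(31.687500) = 2.447535
y_1 = 2.447535: f = 5.761772, f' = 17.971276 → y_2 = 2.447535 - (5.761772)/(17.971276) = 2.126924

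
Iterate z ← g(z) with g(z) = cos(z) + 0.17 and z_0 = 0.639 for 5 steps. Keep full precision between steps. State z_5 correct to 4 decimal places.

0.8800

z_1 = g(0.639000) = 0.972693
z_2 = g(0.972693) = 0.733076
z_3 = g(0.733076) = 0.913119
z_4 = g(0.913119) = 0.781280
z_5 = g(0.781280) = 0.880013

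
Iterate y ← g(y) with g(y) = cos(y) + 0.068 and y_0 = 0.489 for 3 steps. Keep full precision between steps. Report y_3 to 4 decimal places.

y_1 = g(0.489000) = 0.950803
y_2 = g(0.950803) = 0.649030
y_3 = g(0.649030) = 0.864671

0.8647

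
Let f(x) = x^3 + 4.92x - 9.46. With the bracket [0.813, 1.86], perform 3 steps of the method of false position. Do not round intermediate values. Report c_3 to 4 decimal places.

1.3809

f(0.813000) = -4.922672, f(1.860000) = 6.126056
step 1: c = 1.279482, f(c) = -1.070337 < 0 → new bracket [1.279482, 1.860000]
step 2: c = 1.365824, f(c) = -0.192233 < 0 → new bracket [1.365824, 1.860000]
step 3: c = 1.380859, f(c) = -0.033186 < 0 → new bracket [1.380859, 1.860000]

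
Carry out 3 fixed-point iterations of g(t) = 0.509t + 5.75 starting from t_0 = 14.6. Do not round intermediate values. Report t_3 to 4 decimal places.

t_1 = g(14.600000) = 13.181400
t_2 = g(13.181400) = 12.459333
t_3 = g(12.459333) = 12.091800

12.0918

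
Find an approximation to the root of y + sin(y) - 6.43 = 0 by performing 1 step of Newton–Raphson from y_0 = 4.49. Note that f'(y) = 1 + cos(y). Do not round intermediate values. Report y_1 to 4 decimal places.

8.2303

y_0 = 4.490000: f = -2.915373, f' = 0.779440 → y_1 = 4.490000 - (-2.915373)/(0.779440) = 8.230345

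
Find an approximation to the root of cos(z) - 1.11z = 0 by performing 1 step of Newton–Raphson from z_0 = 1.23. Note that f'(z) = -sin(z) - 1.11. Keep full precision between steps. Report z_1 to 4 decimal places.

z_0 = 1.230000: f = -1.031062, f' = -2.052489 → z_1 = 1.230000 - (-1.031062)/(-2.052489) = 0.727653

0.7277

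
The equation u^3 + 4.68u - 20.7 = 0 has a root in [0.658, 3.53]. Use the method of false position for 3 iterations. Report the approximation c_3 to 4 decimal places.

f(0.658000) = -17.335670, f(3.530000) = 39.807377
step 1: c = 1.529288, f(c) = -9.966355 < 0 → new bracket [1.529288, 3.530000]
step 2: c = 1.929897, f(c) = -4.480178 < 0 → new bracket [1.929897, 3.530000]
step 3: c = 2.091765, f(c) = -1.758061 < 0 → new bracket [2.091765, 3.530000]

2.0918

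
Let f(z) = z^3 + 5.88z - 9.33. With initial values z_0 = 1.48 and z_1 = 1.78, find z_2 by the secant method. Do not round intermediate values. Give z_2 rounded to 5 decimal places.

f(z_0) = 2.614192, f(z_1) = 6.776152
z_2 = 1.780000 - (6.776152)·(1.780000 - 1.480000)/(6.776152 - (2.614192)) = 1.291565; f(z_2) = 0.418917

1.29157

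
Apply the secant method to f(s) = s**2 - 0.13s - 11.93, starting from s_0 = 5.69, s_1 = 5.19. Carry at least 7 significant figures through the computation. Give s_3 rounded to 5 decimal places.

f(s_0) = 19.706400, f(s_1) = 14.331400
s_2 = 5.190000 - (14.331400)·(5.190000 - 5.690000)/(14.331400 - (19.706400)) = 3.856847; f(s_2) = 2.443875
s_3 = 3.856847 - (2.443875)·(3.856847 - 5.190000)/(2.443875 - (14.331400)) = 3.582773; f(s_3) = 0.440499

3.58277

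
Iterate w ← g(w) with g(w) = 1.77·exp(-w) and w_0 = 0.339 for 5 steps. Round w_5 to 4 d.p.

0.9656

w_1 = g(0.339000) = 1.261094
w_2 = g(1.261094) = 0.501519
w_3 = g(0.501519) = 1.071930
w_4 = g(1.071930) = 0.605954
w_5 = g(0.605954) = 0.965630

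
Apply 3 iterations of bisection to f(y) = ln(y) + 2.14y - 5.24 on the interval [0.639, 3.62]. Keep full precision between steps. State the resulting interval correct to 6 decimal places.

[1.756875, 2.129500]

f(0.639000) = -4.320391, f(3.620000) = 3.793274 (opposite signs)
step 1: m = 2.129500, f(m) = 0.073017 > 0 → root in [0.639000, 2.129500]
step 2: m = 1.384250, f(m) = -1.952547 < 0 → root in [1.384250, 2.129500]
step 3: m = 1.756875, f(m) = -0.916751 < 0 → root in [1.756875, 2.129500]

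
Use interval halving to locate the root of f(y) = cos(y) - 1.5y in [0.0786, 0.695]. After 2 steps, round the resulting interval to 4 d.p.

f(0.078600) = 0.879013, f(0.695000) = -0.274446 (opposite signs)
step 1: m = 0.386800, f(m) = 0.345921 > 0 → root in [0.386800, 0.695000]
step 2: m = 0.540900, f(m) = 0.045896 > 0 → root in [0.540900, 0.695000]

[0.5409, 0.6950]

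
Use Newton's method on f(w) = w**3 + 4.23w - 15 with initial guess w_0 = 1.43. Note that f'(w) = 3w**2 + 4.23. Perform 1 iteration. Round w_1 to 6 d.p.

2.011483

Newton update: w ← w − f(w)/f'(w).
w_0 = 1.430000: f = -6.026893, f' = 10.364700 → w_1 = 1.430000 - (-6.026893)/(10.364700) = 2.011483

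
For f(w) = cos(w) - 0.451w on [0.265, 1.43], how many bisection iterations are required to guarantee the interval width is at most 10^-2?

Initial width b − a = 1.43 − 0.265 = 1.165000.
After n steps the width is (b−a)/2^n; need (b−a)/2^n ≤ 10^-2.
So n ≥ log₂(1.165000/10^-2) = log₂(116.5000) ≈ 6.8642.
Hence n = 7.

7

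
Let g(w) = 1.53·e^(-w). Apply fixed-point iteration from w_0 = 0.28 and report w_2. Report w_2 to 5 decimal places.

0.48139

w_1 = g(0.280000) = 1.156349
w_2 = g(1.156349) = 0.481388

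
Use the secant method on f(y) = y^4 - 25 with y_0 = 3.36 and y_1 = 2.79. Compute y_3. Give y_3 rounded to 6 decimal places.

f(y_0) = 102.455068, f(y_1) = 35.592213
y_2 = 2.790000 - (35.592213)·(2.790000 - 3.360000)/(35.592213 - (102.455068)) = 2.486579; f(y_2) = 13.230448
y_3 = 2.486579 - (13.230448)·(2.486579 - 2.790000)/(13.230448 - (35.592213)) = 2.307059; f(y_3) = 3.329245

2.307059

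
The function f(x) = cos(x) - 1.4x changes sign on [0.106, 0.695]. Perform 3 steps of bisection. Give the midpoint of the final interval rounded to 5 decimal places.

0.58456

f(0.106000) = 0.845987, f(0.695000) = -0.204946 (opposite signs)
step 1: m = 0.400500, f(m) = 0.360166 > 0 → root in [0.400500, 0.695000]
step 2: m = 0.547750, f(m) = 0.086848 > 0 → root in [0.547750, 0.695000]
step 3: m = 0.621375, f(m) = -0.056846 < 0 → root in [0.547750, 0.621375]
Midpoint of [0.547750, 0.621375] = 0.584562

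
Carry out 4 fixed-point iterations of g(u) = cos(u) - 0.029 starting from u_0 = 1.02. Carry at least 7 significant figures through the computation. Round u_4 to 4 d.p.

u_1 = g(1.020000) = 0.494366
u_2 = g(0.494366) = 0.851270
u_3 = g(0.851270) = 0.630029
u_4 = g(0.630029) = 0.779011

0.7790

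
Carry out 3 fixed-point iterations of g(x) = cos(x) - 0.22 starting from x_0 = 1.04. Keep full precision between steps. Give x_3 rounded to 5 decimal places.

0.51893

x_1 = g(1.040000) = 0.286220
x_2 = g(0.286220) = 0.739318
x_3 = g(0.739318) = 0.518928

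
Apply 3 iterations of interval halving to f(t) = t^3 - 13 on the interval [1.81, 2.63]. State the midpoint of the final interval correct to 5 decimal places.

2.37375

f(1.810000) = -7.070259, f(2.630000) = 5.191447 (opposite signs)
step 1: m = 2.220000, f(m) = -2.058952 < 0 → root in [2.220000, 2.630000]
step 2: m = 2.425000, f(m) = 1.260516 > 0 → root in [2.220000, 2.425000]
step 3: m = 2.322500, f(m) = -0.472420 < 0 → root in [2.322500, 2.425000]
Midpoint of [2.322500, 2.425000] = 2.373750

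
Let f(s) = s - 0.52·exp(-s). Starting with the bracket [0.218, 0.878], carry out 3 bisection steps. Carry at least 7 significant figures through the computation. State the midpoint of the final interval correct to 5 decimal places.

0.34175

f(0.218000) = -0.200145, f(0.878000) = 0.661881 (opposite signs)
step 1: m = 0.548000, f(m) = 0.247385 > 0 → root in [0.218000, 0.548000]
step 2: m = 0.383000, f(m) = 0.028457 > 0 → root in [0.218000, 0.383000]
step 3: m = 0.300500, f(m) = -0.084533 < 0 → root in [0.300500, 0.383000]
Midpoint of [0.300500, 0.383000] = 0.341750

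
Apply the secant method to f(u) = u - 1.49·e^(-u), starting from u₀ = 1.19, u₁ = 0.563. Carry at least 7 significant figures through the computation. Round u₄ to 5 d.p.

f(u_0) = 0.736710, f(u_1) = -0.285552
u_2 = 0.563000 - (-0.285552)·(0.563000 - 1.190000)/(-0.285552 - (0.736710)) = 0.738142; f(u_2) = 0.025920
u_3 = 0.738142 - (0.025920)·(0.738142 - 0.563000)/(0.025920 - (-0.285552)) = 0.723567; f(u_3) = 0.000889
u_4 = 0.723567 - (0.000889)·(0.723567 - 0.738142)/(0.000889 - (0.025920)) = 0.723050; f(u_4) = -0.000003

0.72305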